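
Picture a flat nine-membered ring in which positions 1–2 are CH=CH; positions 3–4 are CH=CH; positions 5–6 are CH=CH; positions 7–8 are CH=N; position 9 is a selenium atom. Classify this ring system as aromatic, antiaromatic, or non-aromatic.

All ring atoms are sp² and supply a p orbital to the ring (every atom in a ring double bond is sp² and brings one electron to the p orbital; the doubly-bonded nitrogens are pyridine-type — their lone pairs lie in the ring plane, leaving one electron in the p orbital; the selenium donates one lone pair from its p orbital); the conjugation is uninterrupted.
π-electron count: 4 × 2 = 8 from the double-bond units + 2 from the Se atom = 10.
That gives a 4n+2 count (10, n = 2).

Aromatic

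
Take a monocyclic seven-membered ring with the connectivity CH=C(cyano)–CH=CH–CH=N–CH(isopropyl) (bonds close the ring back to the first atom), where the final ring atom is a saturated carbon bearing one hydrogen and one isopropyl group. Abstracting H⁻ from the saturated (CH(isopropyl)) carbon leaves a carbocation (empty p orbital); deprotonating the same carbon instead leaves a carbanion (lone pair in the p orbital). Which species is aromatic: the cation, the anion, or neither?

In both ions every ring atom is sp² and contributes a p orbital, so both rings are fully conjugated.
Cation: 3 × 2 + 0 = 6 π electrons → 4(1)+2, aromatic.
Anion: 3 × 2 + 2 = 8 π electrons → 4(2), antiaromatic.

The cation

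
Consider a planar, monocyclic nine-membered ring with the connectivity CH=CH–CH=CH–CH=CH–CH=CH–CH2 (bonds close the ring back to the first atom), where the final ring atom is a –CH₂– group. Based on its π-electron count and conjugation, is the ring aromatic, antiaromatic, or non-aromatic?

Non-aromatic

Because the tetrahedral CH₂ carbon is sp³ and has no p orbital in the ring π system at the CH2 position, the π system cannot extend all the way around the ring.
Hückel's rule only applies to fully conjugated rings, so this one is simply non-aromatic.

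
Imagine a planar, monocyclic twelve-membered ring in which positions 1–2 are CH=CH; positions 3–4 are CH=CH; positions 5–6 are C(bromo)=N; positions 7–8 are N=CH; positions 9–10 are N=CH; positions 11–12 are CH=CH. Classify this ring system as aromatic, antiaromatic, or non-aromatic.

Antiaromatic

Every ring atom contributes a p orbital perpendicular to the ring (each doubly-bonded ring atom is sp² with one p-orbital electron; the doubly-bonded nitrogens are pyridine-type — their lone pairs lie in the ring plane, leaving one electron in the p orbital), so the π system is cyclic and fully conjugated.
Counting π electrons: 6 × 2 = 12 from the 6 double-bond units.
12 is a 4n count (n = 3), so the planar conjugated ring is antiaromatic.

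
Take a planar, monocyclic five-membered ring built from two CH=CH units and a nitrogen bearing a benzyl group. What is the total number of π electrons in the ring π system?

6

All ring atoms are sp² and supply a p orbital to the ring (each doubly-bonded ring atom is sp² with one p-orbital electron; the pyrrole-type nitrogen donates its lone pair from the p orbital); the conjugation is uninterrupted.
Adding the contributions, 2 × 2 = 4 from the double-bond units + 2 from the N(benzyl) atom = 6.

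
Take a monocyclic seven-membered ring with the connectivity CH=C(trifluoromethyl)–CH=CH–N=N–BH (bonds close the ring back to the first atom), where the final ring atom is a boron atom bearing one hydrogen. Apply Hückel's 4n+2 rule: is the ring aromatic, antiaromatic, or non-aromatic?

Aromatic

Check conjugation: each doubly-bonded ring atom is sp² with one p-orbital electron; the doubly-bonded nitrogens are pyridine-type — their lone pairs lie in the ring plane, leaving one electron in the p orbital; the boron has an empty p orbital — every position has a p orbital, so the cyclic π system is continuous.
π-electron count: 3 × 2 = 6 from the double-bond units + 0 from the BH atom = 6.
Since 6 = 4·1 + 2, the ring meets the 4n+2 criterion.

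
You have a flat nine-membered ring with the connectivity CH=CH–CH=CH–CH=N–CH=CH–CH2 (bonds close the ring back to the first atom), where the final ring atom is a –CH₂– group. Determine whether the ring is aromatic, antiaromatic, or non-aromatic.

Non-aromatic

The CH2 carbon is saturated: the tetrahedral CH₂ carbon is sp³ and has no p orbital in the ring π system. Conjugation is not continuous around the ring.
A ring that is not fully conjugated cannot be aromatic or antiaromatic regardless of its π-electron count.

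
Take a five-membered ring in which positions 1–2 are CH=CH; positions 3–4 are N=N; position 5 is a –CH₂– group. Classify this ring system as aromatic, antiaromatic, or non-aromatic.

At the CH2 position, the tetrahedral CH₂ carbon is sp³ and has no p orbital in the ring π system; the ring's p-orbital overlap is broken there.
Hückel's rule only applies to fully conjugated rings, so this one is simply non-aromatic.

Non-aromatic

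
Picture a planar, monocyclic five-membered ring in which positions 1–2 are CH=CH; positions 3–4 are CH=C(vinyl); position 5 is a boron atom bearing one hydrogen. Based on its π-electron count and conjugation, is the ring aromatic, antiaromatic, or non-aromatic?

Every ring atom contributes a p orbital perpendicular to the ring (every atom in a ring double bond is sp² and brings one electron to the p orbital; the boron has an empty p orbital), so the π system is cyclic and fully conjugated.
Counting π electrons: 2 × 2 = 4 from the double-bond units + 0 from the BH atom = 4.
With 4 = 4·1 π electrons, Hückel's rule classifies the planar ring as antiaromatic.

Antiaromatic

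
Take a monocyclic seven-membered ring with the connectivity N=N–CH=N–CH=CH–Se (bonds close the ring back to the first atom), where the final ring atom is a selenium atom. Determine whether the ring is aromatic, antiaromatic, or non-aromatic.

The p orbitals form a continuous loop: the double-bond atoms are sp², each contributing one p electron; each =N– nitrogen is pyridine-type (lone pair in the sp² plane, one electron in the p orbital); the selenium donates one lone pair from its p orbital. The ring is fully conjugated.
π-electron count: 3 × 2 = 6 from the double-bond units + 2 from the Se atom = 8.
With 8 = 4·2 π electrons, Hückel's rule classifies the planar ring as antiaromatic.

Antiaromatic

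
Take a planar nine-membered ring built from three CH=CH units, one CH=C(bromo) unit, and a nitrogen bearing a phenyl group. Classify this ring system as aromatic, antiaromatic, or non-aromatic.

Every ring atom contributes a p orbital perpendicular to the ring (each doubly-bonded ring atom is sp² with one p-orbital electron; the pyrrole-type nitrogen donates its lone pair from the p orbital), so the π system is cyclic and fully conjugated.
π-electron count: 4 × 2 = 8 from the double-bond units + 2 from the N(phenyl) atom = 10.
With 10 π electrons (n = 2), the Hückel 4n+2 condition holds.

Aromatic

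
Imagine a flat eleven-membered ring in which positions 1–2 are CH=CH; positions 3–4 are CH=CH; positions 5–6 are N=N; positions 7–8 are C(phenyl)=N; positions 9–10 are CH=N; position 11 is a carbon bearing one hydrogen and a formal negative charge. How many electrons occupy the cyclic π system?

12

Every ring atom contributes a p orbital perpendicular to the ring (every atom in a ring double bond is sp² and brings one electron to the p orbital; the doubly-bonded nitrogens are pyridine-type — their lone pairs lie in the ring plane, leaving one electron in the p orbital; the carbanion's lone pair occupies the p orbital), so the π system is cyclic and fully conjugated.
π-electron count: 5 × 2 = 10 from the double-bond units + 2 from the CH(-) atom = 12.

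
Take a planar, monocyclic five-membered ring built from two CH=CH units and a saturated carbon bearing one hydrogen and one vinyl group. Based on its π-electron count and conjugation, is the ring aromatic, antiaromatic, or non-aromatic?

The CH(vinyl) position has four σ bonds — that saturated carbon is sp³ and has no p orbital in the ring π system — so the cyclic conjugation is interrupted.
Without a continuous loop of overlapping p orbitals the Hückel electron count never comes into play.

Non-aromatic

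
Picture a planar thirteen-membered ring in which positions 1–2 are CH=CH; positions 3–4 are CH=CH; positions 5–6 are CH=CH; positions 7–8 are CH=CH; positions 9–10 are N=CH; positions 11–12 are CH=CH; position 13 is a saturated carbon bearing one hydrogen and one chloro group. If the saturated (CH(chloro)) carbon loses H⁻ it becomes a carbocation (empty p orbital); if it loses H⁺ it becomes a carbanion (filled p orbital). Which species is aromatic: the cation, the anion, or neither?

The anion

In both ions every ring atom is sp² and contributes a p orbital, so both rings are fully conjugated.
Cation: 6 × 2 + 0 = 12 π electrons → 4(3), antiaromatic.
Anion: 6 × 2 + 2 = 14 π electrons → 4(3)+2, aromatic.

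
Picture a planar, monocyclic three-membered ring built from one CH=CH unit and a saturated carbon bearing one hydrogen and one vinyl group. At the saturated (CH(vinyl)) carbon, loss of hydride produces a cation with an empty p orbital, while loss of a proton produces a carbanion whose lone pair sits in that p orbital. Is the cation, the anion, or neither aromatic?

The cation

Both ions have a continuous loop of p orbitals — each ring atom is sp².
Cation: 1 × 2 + 0 = 2 π electrons → 4(0)+2, aromatic.
Anion: 1 × 2 + 2 = 4 π electrons → 4(1), antiaromatic.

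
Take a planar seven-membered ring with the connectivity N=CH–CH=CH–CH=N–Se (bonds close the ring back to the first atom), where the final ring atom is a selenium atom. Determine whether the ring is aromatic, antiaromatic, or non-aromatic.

Antiaromatic

All ring atoms are sp² and supply a p orbital to the ring (the double-bond atoms are sp², each contributing one p electron; the doubly-bonded nitrogens are pyridine-type — their lone pairs lie in the ring plane, leaving one electron in the p orbital; the selenium donates one lone pair from its p orbital); the conjugation is uninterrupted.
π-electron count: 3 × 2 = 6 from the double-bond units + 2 from the Se atom = 8.
8 is a 4n count (n = 2), so the planar conjugated ring is antiaromatic.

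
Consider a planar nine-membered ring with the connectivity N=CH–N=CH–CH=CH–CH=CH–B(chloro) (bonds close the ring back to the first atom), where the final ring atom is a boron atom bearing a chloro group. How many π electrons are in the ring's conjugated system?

Every ring atom contributes a p orbital perpendicular to the ring (the double-bond atoms are sp², each contributing one p electron; the doubly-bonded nitrogens are pyridine-type — their lone pairs lie in the ring plane, leaving one electron in the p orbital; the boron has an empty p orbital), so the π system is cyclic and fully conjugated.
Adding the contributions, 4 × 2 = 8 from the double-bond units + 0 from the B(chloro) atom = 8.

8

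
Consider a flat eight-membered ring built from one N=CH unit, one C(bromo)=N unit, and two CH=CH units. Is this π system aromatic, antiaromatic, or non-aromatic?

Every ring atom contributes a p orbital perpendicular to the ring (each doubly-bonded ring atom is sp² with one p-orbital electron; each sp² =N– keeps its lone pair in-plane and puts one electron into the π system), so the π system is cyclic and fully conjugated.
π-electron count: 4 × 2 = 8 from the 4 double-bond units.
8 = 4(2); a planar, fully conjugated 4n system is antiaromatic.

Antiaromatic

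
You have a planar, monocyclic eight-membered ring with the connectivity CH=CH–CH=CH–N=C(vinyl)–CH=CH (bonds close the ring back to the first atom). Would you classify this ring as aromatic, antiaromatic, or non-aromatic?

Antiaromatic

Every ring atom contributes a p orbital perpendicular to the ring (every atom in a ring double bond is sp² and brings one electron to the p orbital; each sp² =N– keeps its lone pair in-plane and puts one electron into the π system), so the π system is cyclic and fully conjugated.
Counting π electrons: 4 × 2 = 8 from the 4 double-bond units.
8 = 4(2); a planar, fully conjugated 4n system is antiaromatic.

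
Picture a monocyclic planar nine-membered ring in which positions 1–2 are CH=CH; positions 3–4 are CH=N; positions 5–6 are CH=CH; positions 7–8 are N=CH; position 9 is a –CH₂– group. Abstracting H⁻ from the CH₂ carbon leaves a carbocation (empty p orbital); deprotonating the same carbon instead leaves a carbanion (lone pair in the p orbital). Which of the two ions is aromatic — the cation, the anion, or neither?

The anion

Both ions have a continuous loop of p orbitals — each ring atom is sp².
Cation: 4 × 2 + 0 = 8 π electrons → 4(2), antiaromatic.
Anion: 4 × 2 + 2 = 10 π electrons → 4(2)+2, aromatic.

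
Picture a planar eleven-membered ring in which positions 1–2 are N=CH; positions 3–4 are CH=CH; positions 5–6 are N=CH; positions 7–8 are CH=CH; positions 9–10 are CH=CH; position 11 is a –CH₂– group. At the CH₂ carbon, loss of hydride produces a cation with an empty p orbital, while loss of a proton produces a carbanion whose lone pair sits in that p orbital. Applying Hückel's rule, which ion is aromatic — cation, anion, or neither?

The cation

In either ion the ring is fully conjugated: every atom, including the new sp² carbon, supplies a p orbital.
Cation: 5 × 2 + 0 = 10 π electrons → 4(2)+2, aromatic.
Anion: 5 × 2 + 2 = 12 π electrons → 4(3), antiaromatic.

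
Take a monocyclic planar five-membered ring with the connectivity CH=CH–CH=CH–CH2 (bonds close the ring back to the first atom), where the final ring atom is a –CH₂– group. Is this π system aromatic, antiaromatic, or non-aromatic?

At the CH2 position, the tetrahedral CH₂ carbon is sp³ and has no p orbital in the ring π system; the ring's p-orbital overlap is broken there.
Hückel's rule only applies to fully conjugated rings, so this one is simply non-aromatic.

Non-aromatic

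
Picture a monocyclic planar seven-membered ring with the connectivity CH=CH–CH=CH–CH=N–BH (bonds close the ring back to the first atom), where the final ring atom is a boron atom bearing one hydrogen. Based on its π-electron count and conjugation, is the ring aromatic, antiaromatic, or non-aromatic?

The p orbitals form a continuous loop: every atom in a ring double bond is sp² and brings one electron to the p orbital; each sp² =N– keeps its lone pair in-plane and puts one electron into the π system; the boron has an empty p orbital. The ring is fully conjugated.
Adding the contributions, 3 × 2 = 6 from the double-bond units + 0 from the BH atom = 6.
Since 6 = 4·1 + 2, the ring meets the 4n+2 criterion.

Aromatic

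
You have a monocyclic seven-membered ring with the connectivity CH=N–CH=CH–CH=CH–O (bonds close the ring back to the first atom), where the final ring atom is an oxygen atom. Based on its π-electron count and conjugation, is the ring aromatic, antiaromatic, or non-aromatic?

Antiaromatic

All ring atoms are sp² and supply a p orbital to the ring (each doubly-bonded ring atom is sp² with one p-orbital electron; the doubly-bonded nitrogens are pyridine-type — their lone pairs lie in the ring plane, leaving one electron in the p orbital; the oxygen donates one lone pair from its p orbital); the conjugation is uninterrupted.
Tallying contributions gives 3 × 2 = 6 from the double-bond units + 2 from the O atom = 8.
A 4n π count (8, n = 2) in a planar conjugated ring means antiaromatic.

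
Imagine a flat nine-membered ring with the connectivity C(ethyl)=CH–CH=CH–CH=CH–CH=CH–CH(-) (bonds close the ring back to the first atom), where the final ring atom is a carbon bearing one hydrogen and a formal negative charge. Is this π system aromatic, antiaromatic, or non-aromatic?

The p orbitals form a continuous loop: each doubly-bonded ring atom is sp² with one p-orbital electron; the carbanion's lone pair occupies the p orbital. The ring is fully conjugated.
π-electron count: 4 × 2 = 8 from the double-bond units + 2 from the CH(-) atom = 10.
Since 10 = 4·2 + 2, the ring meets the 4n+2 criterion.

Aromatic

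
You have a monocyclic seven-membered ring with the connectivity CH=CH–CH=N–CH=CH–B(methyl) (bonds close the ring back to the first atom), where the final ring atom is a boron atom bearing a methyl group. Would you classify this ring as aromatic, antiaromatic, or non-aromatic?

The p orbitals form a continuous loop: each doubly-bonded ring atom is sp² with one p-orbital electron; each =N– nitrogen is pyridine-type (lone pair in the sp² plane, one electron in the p orbital); the boron has an empty p orbital. The ring is fully conjugated.
Counting π electrons: 3 × 2 = 6 from the double-bond units + 0 from the B(methyl) atom = 6.
Since 6 = 4·1 + 2, the ring meets the 4n+2 criterion.

Aromatic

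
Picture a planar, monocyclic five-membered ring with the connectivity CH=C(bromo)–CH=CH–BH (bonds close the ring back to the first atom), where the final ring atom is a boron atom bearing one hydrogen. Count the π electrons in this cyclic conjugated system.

4

The p orbitals form a continuous loop: the double-bond atoms are sp², each contributing one p electron; the boron has an empty p orbital. The ring is fully conjugated.
Tallying contributions gives 2 × 2 = 4 from the double-bond units + 0 from the BH atom = 4.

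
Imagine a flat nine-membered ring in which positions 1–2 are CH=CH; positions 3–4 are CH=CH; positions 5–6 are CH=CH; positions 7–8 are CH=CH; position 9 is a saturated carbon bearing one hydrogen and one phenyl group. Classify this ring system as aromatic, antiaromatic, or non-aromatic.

Non-aromatic

Because that saturated carbon is sp³ and has no p orbital in the ring π system at the CH(phenyl) position, the π system cannot extend all the way around the ring.
A ring that is not fully conjugated cannot be aromatic or antiaromatic regardless of its π-electron count.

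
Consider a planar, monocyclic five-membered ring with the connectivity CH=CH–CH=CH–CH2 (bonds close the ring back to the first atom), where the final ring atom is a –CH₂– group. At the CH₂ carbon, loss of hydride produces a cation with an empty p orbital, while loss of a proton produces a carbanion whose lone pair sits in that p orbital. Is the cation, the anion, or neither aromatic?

Once that carbon is sp², every ring atom has a p orbital and both ions are fully conjugated.
Cation: 2 × 2 + 0 = 4 π electrons → 4(1), antiaromatic.
Anion: 2 × 2 + 2 = 6 π electrons → 4(1)+2, aromatic.

The anion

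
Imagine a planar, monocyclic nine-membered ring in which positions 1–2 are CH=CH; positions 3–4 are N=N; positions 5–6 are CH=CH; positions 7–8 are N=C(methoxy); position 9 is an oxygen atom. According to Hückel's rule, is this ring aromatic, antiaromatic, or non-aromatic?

Aromatic

Check conjugation: the double-bond atoms are sp², each contributing one p electron; each sp² =N– keeps its lone pair in-plane and puts one electron into the π system; the oxygen donates one lone pair from its p orbital — every position has a p orbital, so the cyclic π system is continuous.
Counting π electrons: 4 × 2 = 8 from the double-bond units + 2 from the O atom = 10.
10 = 4(2) + 2, which satisfies Hückel's 4n+2 rule.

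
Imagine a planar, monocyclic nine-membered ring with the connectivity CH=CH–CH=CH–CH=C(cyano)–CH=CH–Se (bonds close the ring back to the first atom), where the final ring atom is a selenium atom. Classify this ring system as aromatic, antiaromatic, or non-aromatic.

Check conjugation: every atom in a ring double bond is sp² and brings one electron to the p orbital; the selenium donates one lone pair from its p orbital — every position has a p orbital, so the cyclic π system is continuous.
Adding the contributions, 4 × 2 = 8 from the double-bond units + 2 from the Se atom = 10.
With 10 π electrons (n = 2), the Hückel 4n+2 condition holds.

Aromatic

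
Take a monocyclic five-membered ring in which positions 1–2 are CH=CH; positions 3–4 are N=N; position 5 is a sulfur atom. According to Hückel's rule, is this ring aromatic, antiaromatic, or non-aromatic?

Aromatic

All ring atoms are sp² and supply a p orbital to the ring (every atom in a ring double bond is sp² and brings one electron to the p orbital; each =N– nitrogen is pyridine-type (lone pair in the sp² plane, one electron in the p orbital); the sulfur donates one lone pair from its p orbital); the conjugation is uninterrupted.
π-electron count: 2 × 2 = 4 from the double-bond units + 2 from the S atom = 6.
With 6 π electrons (n = 1), the Hückel 4n+2 condition holds.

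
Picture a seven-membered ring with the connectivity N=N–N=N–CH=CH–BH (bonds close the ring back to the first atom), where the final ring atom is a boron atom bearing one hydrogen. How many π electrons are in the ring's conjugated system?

6

Check conjugation: every atom in a ring double bond is sp² and brings one electron to the p orbital; each sp² =N– keeps its lone pair in-plane and puts one electron into the π system; the boron has an empty p orbital — every position has a p orbital, so the cyclic π system is continuous.
Adding the contributions, 3 × 2 = 6 from the double-bond units + 0 from the BH atom = 6.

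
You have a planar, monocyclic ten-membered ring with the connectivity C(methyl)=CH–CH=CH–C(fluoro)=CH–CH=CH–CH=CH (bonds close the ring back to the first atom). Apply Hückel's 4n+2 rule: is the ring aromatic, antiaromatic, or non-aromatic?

The p orbitals form a continuous loop: the double-bond atoms are sp², each contributing one p electron. The ring is fully conjugated.
Tallying contributions gives 5 × 2 = 10 from the 5 double-bond units.
10 = 4(2) + 2, which satisfies Hückel's 4n+2 rule.

Aromatic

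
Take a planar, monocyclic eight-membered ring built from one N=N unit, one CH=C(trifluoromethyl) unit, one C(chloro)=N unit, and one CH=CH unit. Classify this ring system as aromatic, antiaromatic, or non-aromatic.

Antiaromatic

Check conjugation: every atom in a ring double bond is sp² and brings one electron to the p orbital; each sp² =N– keeps its lone pair in-plane and puts one electron into the π system — every position has a p orbital, so the cyclic π system is continuous.
Counting π electrons: 4 × 2 = 8 from the 4 double-bond units.
With 8 = 4·2 π electrons, Hückel's rule classifies the planar ring as antiaromatic.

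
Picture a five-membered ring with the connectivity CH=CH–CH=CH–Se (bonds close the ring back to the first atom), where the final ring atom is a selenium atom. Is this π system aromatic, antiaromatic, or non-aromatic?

Aromatic

Every ring atom contributes a p orbital perpendicular to the ring (each doubly-bonded ring atom is sp² with one p-orbital electron; the selenium donates one lone pair from its p orbital), so the π system is cyclic and fully conjugated.
Counting π electrons: 2 × 2 = 4 from the double-bond units + 2 from the Se atom = 6.
That gives a 4n+2 count (6, n = 1).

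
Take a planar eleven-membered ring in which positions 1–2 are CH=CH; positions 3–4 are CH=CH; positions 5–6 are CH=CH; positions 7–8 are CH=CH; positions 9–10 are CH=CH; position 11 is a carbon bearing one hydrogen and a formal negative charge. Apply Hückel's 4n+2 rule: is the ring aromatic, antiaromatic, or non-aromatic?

The p orbitals form a continuous loop: every atom in a ring double bond is sp² and brings one electron to the p orbital; the carbanion's lone pair occupies the p orbital. The ring is fully conjugated.
Tallying contributions gives 5 × 2 = 10 from the double-bond units + 2 from the CH(-) atom = 12.
With 12 = 4·3 π electrons, Hückel's rule classifies the planar ring as antiaromatic.

Antiaromatic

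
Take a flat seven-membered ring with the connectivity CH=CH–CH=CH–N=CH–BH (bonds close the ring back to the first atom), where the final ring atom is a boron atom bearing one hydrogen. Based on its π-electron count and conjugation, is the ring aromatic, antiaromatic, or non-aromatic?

Aromatic

The p orbitals form a continuous loop: every atom in a ring double bond is sp² and brings one electron to the p orbital; the doubly-bonded nitrogens are pyridine-type — their lone pairs lie in the ring plane, leaving one electron in the p orbital; the boron has an empty p orbital. The ring is fully conjugated.
Adding the contributions, 3 × 2 = 6 from the double-bond units + 0 from the BH atom = 6.
Since 6 = 4·1 + 2, the ring meets the 4n+2 criterion.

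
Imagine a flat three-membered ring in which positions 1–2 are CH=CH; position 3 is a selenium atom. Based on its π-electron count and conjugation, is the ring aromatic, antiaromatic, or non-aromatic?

Antiaromatic

Every ring atom contributes a p orbital perpendicular to the ring (each doubly-bonded ring atom is sp² with one p-orbital electron; the selenium donates one lone pair from its p orbital), so the π system is cyclic and fully conjugated.
Counting π electrons: 1 × 2 = 2 from the double-bond unit + 2 from the Se atom = 4.
4 is a 4n count (n = 1), so the planar conjugated ring is antiaromatic.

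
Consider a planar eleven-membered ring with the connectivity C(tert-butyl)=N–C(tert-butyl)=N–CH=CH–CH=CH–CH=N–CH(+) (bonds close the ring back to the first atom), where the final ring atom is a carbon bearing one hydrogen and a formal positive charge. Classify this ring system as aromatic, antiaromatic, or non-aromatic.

Aromatic

The p orbitals form a continuous loop: the double-bond atoms are sp², each contributing one p electron; the doubly-bonded nitrogens are pyridine-type — their lone pairs lie in the ring plane, leaving one electron in the p orbital; the carbocation has an empty p orbital. The ring is fully conjugated.
Adding the contributions, 5 × 2 = 10 from the double-bond units + 0 from the CH(+) atom = 10.
Since 10 = 4·2 + 2, the ring meets the 4n+2 criterion.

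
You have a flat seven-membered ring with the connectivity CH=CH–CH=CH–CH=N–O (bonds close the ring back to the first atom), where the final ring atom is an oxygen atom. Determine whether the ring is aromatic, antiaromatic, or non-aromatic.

All ring atoms are sp² and supply a p orbital to the ring (each doubly-bonded ring atom is sp² with one p-orbital electron; the doubly-bonded nitrogens are pyridine-type — their lone pairs lie in the ring plane, leaving one electron in the p orbital; the oxygen donates one lone pair from its p orbital); the conjugation is uninterrupted.
Adding the contributions, 3 × 2 = 6 from the double-bond units + 2 from the O atom = 8.
8 = 4(2); a planar, fully conjugated 4n system is antiaromatic.

Antiaromatic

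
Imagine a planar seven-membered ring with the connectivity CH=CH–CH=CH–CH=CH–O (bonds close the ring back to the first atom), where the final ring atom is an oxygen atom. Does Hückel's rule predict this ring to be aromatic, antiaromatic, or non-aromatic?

Antiaromatic

Check conjugation: every atom in a ring double bond is sp² and brings one electron to the p orbital; the oxygen donates one lone pair from its p orbital — every position has a p orbital, so the cyclic π system is continuous.
Adding the contributions, 3 × 2 = 6 from the double-bond units + 2 from the O atom = 8.
8 is a 4n count (n = 2), so the planar conjugated ring is antiaromatic.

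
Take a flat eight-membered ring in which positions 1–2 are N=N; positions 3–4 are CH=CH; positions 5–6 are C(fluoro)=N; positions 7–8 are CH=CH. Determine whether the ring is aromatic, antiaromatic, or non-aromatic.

Check conjugation: each doubly-bonded ring atom is sp² with one p-orbital electron; each sp² =N– keeps its lone pair in-plane and puts one electron into the π system — every position has a p orbital, so the cyclic π system is continuous.
Tallying contributions gives 4 × 2 = 8 from the 4 double-bond units.
With 8 = 4·2 π electrons, Hückel's rule classifies the planar ring as antiaromatic.

Antiaromatic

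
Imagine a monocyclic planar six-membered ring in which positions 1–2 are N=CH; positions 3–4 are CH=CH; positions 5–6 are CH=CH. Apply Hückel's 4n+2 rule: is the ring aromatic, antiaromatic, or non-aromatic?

Aromatic

Check conjugation: each doubly-bonded ring atom is sp² with one p-orbital electron; each =N– nitrogen is pyridine-type (lone pair in the sp² plane, one electron in the p orbital) — every position has a p orbital, so the cyclic π system is continuous.
Tallying contributions gives 3 × 2 = 6 from the 3 double-bond units.
Since 6 = 4·1 + 2, the ring meets the 4n+2 criterion.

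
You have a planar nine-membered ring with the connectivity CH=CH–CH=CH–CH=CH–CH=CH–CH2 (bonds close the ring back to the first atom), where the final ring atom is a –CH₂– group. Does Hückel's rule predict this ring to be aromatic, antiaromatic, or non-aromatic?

Non-aromatic

At the CH2 position, the tetrahedral CH₂ carbon is sp³ and has no p orbital in the ring π system; the ring's p-orbital overlap is broken there.
Without a continuous loop of overlapping p orbitals the Hückel electron count never comes into play.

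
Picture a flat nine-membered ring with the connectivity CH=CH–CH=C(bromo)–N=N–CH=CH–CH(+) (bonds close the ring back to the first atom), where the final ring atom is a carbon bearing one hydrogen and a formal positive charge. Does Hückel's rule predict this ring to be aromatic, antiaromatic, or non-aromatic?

Antiaromatic

Every ring atom contributes a p orbital perpendicular to the ring (the double-bond atoms are sp², each contributing one p electron; each =N– nitrogen is pyridine-type (lone pair in the sp² plane, one electron in the p orbital); the carbocation has an empty p orbital), so the π system is cyclic and fully conjugated.
Tallying contributions gives 4 × 2 = 8 from the double-bond units + 0 from the CH(+) atom = 8.
With 8 = 4·2 π electrons, Hückel's rule classifies the planar ring as antiaromatic.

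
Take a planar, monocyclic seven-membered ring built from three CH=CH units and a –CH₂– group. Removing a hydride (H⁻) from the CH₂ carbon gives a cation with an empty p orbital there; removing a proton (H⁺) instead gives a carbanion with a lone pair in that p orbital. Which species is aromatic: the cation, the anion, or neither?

Once that carbon is sp², every ring atom has a p orbital and both ions are fully conjugated.
Cation: 3 × 2 + 0 = 6 π electrons → 4(1)+2, aromatic.
Anion: 3 × 2 + 2 = 8 π electrons → 4(2), antiaromatic.

The cation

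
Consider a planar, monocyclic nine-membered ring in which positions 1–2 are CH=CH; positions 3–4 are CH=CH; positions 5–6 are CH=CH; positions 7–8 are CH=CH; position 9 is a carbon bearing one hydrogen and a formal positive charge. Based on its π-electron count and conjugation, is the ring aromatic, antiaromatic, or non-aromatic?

Antiaromatic

All ring atoms are sp² and supply a p orbital to the ring (each doubly-bonded ring atom is sp² with one p-orbital electron; the carbocation has an empty p orbital); the conjugation is uninterrupted.
Counting π electrons: 4 × 2 = 8 from the double-bond units + 0 from the CH(+) atom = 8.
A 4n π count (8, n = 2) in a planar conjugated ring means antiaromatic.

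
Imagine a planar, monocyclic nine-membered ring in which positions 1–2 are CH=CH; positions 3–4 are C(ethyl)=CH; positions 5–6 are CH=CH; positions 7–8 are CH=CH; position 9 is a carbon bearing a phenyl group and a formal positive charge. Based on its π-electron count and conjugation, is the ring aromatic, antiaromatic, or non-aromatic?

Antiaromatic

Check conjugation: the double-bond atoms are sp², each contributing one p electron; the carbocation has an empty p orbital — every position has a p orbital, so the cyclic π system is continuous.
Adding the contributions, 4 × 2 = 8 from the double-bond units + 0 from the C(phenyl)(+) atom = 8.
With 8 = 4·2 π electrons, Hückel's rule classifies the planar ring as antiaromatic.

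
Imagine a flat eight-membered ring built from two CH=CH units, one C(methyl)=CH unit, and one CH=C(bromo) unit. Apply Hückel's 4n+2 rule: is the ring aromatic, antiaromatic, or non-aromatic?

Antiaromatic

The p orbitals form a continuous loop: each doubly-bonded ring atom is sp² with one p-orbital electron. The ring is fully conjugated.
Tallying contributions gives 4 × 2 = 8 from the 4 double-bond units.
A 4n π count (8, n = 2) in a planar conjugated ring means antiaromatic.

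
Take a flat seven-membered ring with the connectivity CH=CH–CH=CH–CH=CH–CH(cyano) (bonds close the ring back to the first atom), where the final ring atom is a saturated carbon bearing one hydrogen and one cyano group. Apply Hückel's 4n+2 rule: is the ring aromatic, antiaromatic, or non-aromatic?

The CH(cyano) position has four σ bonds — that saturated carbon is sp³ and has no p orbital in the ring π system — so the cyclic conjugation is interrupted.
Without a continuous loop of overlapping p orbitals the Hückel electron count never comes into play.

Non-aromatic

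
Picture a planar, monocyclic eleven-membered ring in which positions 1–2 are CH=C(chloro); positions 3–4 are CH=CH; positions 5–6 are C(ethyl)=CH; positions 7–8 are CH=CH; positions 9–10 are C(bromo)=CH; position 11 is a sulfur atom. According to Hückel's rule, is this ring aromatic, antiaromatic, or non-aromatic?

Antiaromatic

The p orbitals form a continuous loop: each doubly-bonded ring atom is sp² with one p-orbital electron; the sulfur donates one lone pair from its p orbital. The ring is fully conjugated.
π-electron count: 5 × 2 = 10 from the double-bond units + 2 from the S atom = 12.
With 12 = 4·3 π electrons, Hückel's rule classifies the planar ring as antiaromatic.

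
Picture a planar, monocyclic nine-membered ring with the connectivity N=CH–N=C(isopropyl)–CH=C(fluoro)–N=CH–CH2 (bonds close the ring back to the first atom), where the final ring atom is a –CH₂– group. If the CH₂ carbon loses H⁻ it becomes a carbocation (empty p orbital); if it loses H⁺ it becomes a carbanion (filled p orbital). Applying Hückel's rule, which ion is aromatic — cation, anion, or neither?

In either ion the ring is fully conjugated: every atom, including the new sp² carbon, supplies a p orbital.
Cation: 4 × 2 + 0 = 8 π electrons → 4(2), antiaromatic.
Anion: 4 × 2 + 2 = 10 π electrons → 4(2)+2, aromatic.

The anion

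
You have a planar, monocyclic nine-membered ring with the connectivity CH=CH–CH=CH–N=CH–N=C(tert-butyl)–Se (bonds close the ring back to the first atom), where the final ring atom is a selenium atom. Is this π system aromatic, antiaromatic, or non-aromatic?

Aromatic

Check conjugation: each doubly-bonded ring atom is sp² with one p-orbital electron; the doubly-bonded nitrogens are pyridine-type — their lone pairs lie in the ring plane, leaving one electron in the p orbital; the selenium donates one lone pair from its p orbital — every position has a p orbital, so the cyclic π system is continuous.
Counting π electrons: 4 × 2 = 8 from the double-bond units + 2 from the Se atom = 10.
That gives a 4n+2 count (10, n = 2).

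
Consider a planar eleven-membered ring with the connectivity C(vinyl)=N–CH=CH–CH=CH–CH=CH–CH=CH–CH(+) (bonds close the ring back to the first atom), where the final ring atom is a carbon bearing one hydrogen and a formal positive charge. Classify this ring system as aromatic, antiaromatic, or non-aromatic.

All ring atoms are sp² and supply a p orbital to the ring (each doubly-bonded ring atom is sp² with one p-orbital electron; the doubly-bonded nitrogens are pyridine-type — their lone pairs lie in the ring plane, leaving one electron in the p orbital; the carbocation has an empty p orbital); the conjugation is uninterrupted.
π-electron count: 5 × 2 = 10 from the double-bond units + 0 from the CH(+) atom = 10.
That gives a 4n+2 count (10, n = 2).

Aromatic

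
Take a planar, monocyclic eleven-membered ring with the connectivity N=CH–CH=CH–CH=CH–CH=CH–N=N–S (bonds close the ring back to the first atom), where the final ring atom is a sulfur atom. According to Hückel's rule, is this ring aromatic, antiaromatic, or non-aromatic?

Every ring atom contributes a p orbital perpendicular to the ring (every atom in a ring double bond is sp² and brings one electron to the p orbital; each sp² =N– keeps its lone pair in-plane and puts one electron into the π system; the sulfur donates one lone pair from its p orbital), so the π system is cyclic and fully conjugated.
π-electron count: 5 × 2 = 10 from the double-bond units + 2 from the S atom = 12.
12 = 4(3); a planar, fully conjugated 4n system is antiaromatic.

Antiaromatic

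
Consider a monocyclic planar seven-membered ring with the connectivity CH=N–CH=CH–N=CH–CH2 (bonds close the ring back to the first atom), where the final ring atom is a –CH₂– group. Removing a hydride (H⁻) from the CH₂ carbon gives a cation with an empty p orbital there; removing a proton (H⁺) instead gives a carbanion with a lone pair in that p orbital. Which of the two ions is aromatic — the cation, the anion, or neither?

Both ions have a continuous loop of p orbitals — each ring atom is sp².
Cation: 3 × 2 + 0 = 6 π electrons → 4(1)+2, aromatic.
Anion: 3 × 2 + 2 = 8 π electrons → 4(2), antiaromatic.

The cation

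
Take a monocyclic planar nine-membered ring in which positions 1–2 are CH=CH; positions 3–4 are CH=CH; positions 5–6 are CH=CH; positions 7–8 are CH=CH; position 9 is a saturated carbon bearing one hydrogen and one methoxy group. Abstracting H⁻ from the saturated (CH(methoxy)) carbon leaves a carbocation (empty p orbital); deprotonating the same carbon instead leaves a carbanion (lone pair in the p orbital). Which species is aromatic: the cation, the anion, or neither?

Once that carbon is sp², every ring atom has a p orbital and both ions are fully conjugated.
Cation: 4 × 2 + 0 = 8 π electrons → 4(2), antiaromatic.
Anion: 4 × 2 + 2 = 10 π electrons → 4(2)+2, aromatic.

The anion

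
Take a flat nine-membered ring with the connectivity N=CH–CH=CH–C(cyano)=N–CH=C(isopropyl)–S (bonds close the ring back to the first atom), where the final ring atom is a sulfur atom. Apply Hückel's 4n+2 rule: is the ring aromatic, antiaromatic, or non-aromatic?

Aromatic

All ring atoms are sp² and supply a p orbital to the ring (each doubly-bonded ring atom is sp² with one p-orbital electron; each sp² =N– keeps its lone pair in-plane and puts one electron into the π system; the sulfur donates one lone pair from its p orbital); the conjugation is uninterrupted.
Tallying contributions gives 4 × 2 = 8 from the double-bond units + 2 from the S atom = 10.
With 10 π electrons (n = 2), the Hückel 4n+2 condition holds.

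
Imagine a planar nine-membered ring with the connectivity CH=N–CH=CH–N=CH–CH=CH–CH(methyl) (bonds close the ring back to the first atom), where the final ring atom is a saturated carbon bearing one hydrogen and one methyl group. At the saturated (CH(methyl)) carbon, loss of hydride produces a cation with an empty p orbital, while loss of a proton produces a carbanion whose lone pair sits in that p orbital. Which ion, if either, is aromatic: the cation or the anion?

Both ions have a continuous loop of p orbitals — each ring atom is sp².
Cation: 4 × 2 + 0 = 8 π electrons → 4(2), antiaromatic.
Anion: 4 × 2 + 2 = 10 π electrons → 4(2)+2, aromatic.

The anion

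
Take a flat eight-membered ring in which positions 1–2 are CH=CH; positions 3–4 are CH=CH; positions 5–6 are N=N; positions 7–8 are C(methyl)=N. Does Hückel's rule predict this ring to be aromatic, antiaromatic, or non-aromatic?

Antiaromatic

The p orbitals form a continuous loop: every atom in a ring double bond is sp² and brings one electron to the p orbital; each sp² =N– keeps its lone pair in-plane and puts one electron into the π system. The ring is fully conjugated.
π-electron count: 4 × 2 = 8 from the 4 double-bond units.
A 4n π count (8, n = 2) in a planar conjugated ring means antiaromatic.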